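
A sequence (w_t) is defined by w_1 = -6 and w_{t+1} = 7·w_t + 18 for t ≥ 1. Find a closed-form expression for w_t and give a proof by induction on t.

w_t = -3·7^(t - 1) - 3

Computing the first terms: w_1 = -6, w_2 = -24, w_3 = -150. This suggests w_t = -3·7^(t - 1) - 3.
Base case (t = 1): the formula gives -6 = -6 = w_1.
Inductive step: suppose the statement holds for some m ≥ 1, so w_m = -3·7^(m - 1) - 3.
Then w_{m+1} = 7·w_m + 18 = 7·(-3·7^(m - 1) - 3) + 18 = -3·7^m - 3 = -3·7^((m+1) - 1) - 3,
which is the claimed formula at t = m+1.
This completes the induction.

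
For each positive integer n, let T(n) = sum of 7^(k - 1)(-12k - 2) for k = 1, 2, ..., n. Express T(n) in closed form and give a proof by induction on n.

T(n) = -2·7^n·n

We claim T(n) = -2·7^n·n for all n ≥ 1.
Base step (n = 1): T(1) = -14, and the closed form gives -14. They agree.
Suppose the result is true for n = k, so T(k) = -2·7^k·k.
Then T(k+1) = T(k) + (7^k(-12k - 14)) = (-2·7^k·k) + (7^k(-12k - 14)).
Simplifying, T(k+1) = 14·7^k(-k - 1) = -2·7^(k+1)·(k+1),
which is the closed form with n = k+1.
Hence, by induction on n, the claim holds for every n ≥ 1.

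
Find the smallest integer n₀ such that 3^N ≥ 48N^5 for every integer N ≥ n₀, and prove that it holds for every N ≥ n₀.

At N = 16: 43046721 < 50331648, so the inequality fails and n₀ ≥ 17. We prove 3^N ≥ 48N^5 for all N ≥ 17.
For the base case N = 17: 3^N = 129140163 and 48N^5 = 68153136, so 129140163 ≥ 68153136.
Suppose the result is true for N = p, so 3^p ≥ 48p^5.
Then 3^(p + 1) = 3·(3^p) ≥ 3·(48p^5).
Also, for p ≥ 17 we have 3·(48p^5) ≥ 48(p+1)^5, since 3 ≥ (1 + 1/p)^5 for all p ≥ 17.
Combining, 3^(p + 1) ≥ 48(p+1)^5.
By induction, the statement is established for all N ≥ 17.
Hence the smallest such n₀ is 17.

n₀ = 17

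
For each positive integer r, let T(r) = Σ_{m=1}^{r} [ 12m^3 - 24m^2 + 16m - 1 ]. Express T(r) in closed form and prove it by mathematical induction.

We claim T(r) = r(3r^3 - 2r^2 - r + 3) for all r ≥ 1.
Base case (r = 1): T(1) = 3, and the closed form gives 3. They agree.
For the inductive step, assume it holds for an arbitrary m ≥ 1, so T(m) = m(3m^3 - 2m^2 - m + 3).
Then T(m+1) = T(m) + (12m^3 + 12m^2 + 4m + 3) = (m(3m^3 - 2m^2 - m + 3)) + (12m^3 + 12m^2 + 4m + 3).
Simplifying, T(m+1) = (m + 1)(3m^3 + 7m^2 + 4m + 3) = (m+1)(3(m+1)^3 - 2(m+1)^2 - (m+1) + 3),
which is the closed form with r = m+1.
By induction, the statement is established for all r ≥ 1.

T(r) = r(3r^3 - 2r^2 - r + 3)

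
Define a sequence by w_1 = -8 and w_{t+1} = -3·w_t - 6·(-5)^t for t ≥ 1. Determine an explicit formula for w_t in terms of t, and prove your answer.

Computing the first terms: w_1 = -8, w_2 = 54, w_3 = -312. This suggests w_t = 7(-3)^(t - 1) + 3(-5)^t.
Base step (t = 1): the formula gives -8 = -8 = w_1.
Inductive step: assume the claim holds for t = m, so w_m = 7(-3)^(m - 1) + 3(-5)^m.
Then w_{m+1} = -3·w_m - 6·(-5)^m = -3·(7(-3)^(m - 1) + 3(-5)^m) - 6·(-5)^m = 7(-3)^m + 3(-5)^(m + 1) = 7(-3)^((m+1) - 1) + 3(-5)^(m+1),
which is the claimed formula at t = m+1.
By the principle of mathematical induction, the result holds for all t ≥ 1.

w_t = 7(-3)^(t - 1) + 3(-5)^t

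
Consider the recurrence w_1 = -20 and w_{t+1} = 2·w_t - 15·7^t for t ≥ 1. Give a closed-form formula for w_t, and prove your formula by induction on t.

Computing the first terms: w_1 = -20, w_2 = -145, w_3 = -1025. This suggests w_t = 2^(t - 1) - 3·7^t.
Base case (t = 1): the formula gives -20 = -20 = w_1.
Inductive step: assume the claim holds for t = j, so w_j = 2^(j - 1) - 3·7^j.
Then w_{j+1} = 2·w_j - 15·7^j = 2·(2^(j - 1) - 3·7^j) - 15·7^j = 2^j - 3·7^(j + 1) = 2^((j+1) - 1) - 3·7^(j+1),
which is the claimed formula at t = j+1.
By the principle of mathematical induction, the result holds for all t ≥ 1.

w_t = 2^(t - 1) - 3·7^t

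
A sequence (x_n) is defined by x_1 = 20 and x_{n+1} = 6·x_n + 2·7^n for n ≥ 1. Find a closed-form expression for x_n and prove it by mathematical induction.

Computing the first terms: x_1 = 20, x_2 = 134, x_3 = 902. This suggests x_n = 6^n + 2·7^n.
Base step (n = 1): the formula gives 20 = 20 = x_1.
Inductive step: assume the claim holds for n = r, so x_r = 6^r + 2·7^r.
Then x_{r+1} = 6·x_r + 2·7^r = 6·(6^r + 2·7^r) + 2·7^r = 6^(r + 1) + 2·7^(r + 1),
which is the claimed formula at n = r+1.
This completes the induction.

x_n = 6^n + 2·7^n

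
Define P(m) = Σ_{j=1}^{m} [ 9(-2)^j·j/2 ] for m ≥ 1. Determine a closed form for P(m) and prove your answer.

P(m) = (-2)^m(3m + 1) - 1

We claim P(m) = (-2)^m(3m + 1) - 1 for all m ≥ 1.
For the base case m = 1: P(1) = -9, and the closed form gives -9. They agree.
Suppose the result is true for m = j, so P(j) = (-2)^j(3j + 1) - 1.
Then P(j+1) = P(j) + (9(-2)^j(-j - 1)) = ((-2)^j(3j + 1) - 1) + (9(-2)^j(-j - 1)).
Simplifying, P(j+1) = -6(-2)^j·j - 8(-2)^j - 1 = (-2)^(j+1)(3(j+1) + 1) - 1,
which is the closed form with m = j+1.
By the principle of mathematical induction, the result holds for all m ≥ 1.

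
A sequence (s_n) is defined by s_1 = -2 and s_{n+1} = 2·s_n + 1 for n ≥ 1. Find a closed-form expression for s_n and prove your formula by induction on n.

s_n = -2^(n - 1) - 1

Computing the first terms: s_1 = -2, s_2 = -3, s_3 = -5. This suggests s_n = -2^(n - 1) - 1.
For the base case n = 1: the formula gives -2 = -2 = s_1.
For the inductive step, assume it holds for an arbitrary r ≥ 1, so s_r = -2^(r - 1) - 1.
Then s_{r+1} = 2·s_r + 1 = 2·(-2^(r - 1) - 1) + 1 = -2^r - 1 = -2^((r+1) - 1) - 1,
which is the claimed formula at n = r+1.
This completes the induction.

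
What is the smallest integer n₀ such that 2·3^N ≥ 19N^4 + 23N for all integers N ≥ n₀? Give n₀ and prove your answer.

At N = 10: 118098 < 190230, so the inequality fails and n₀ ≥ 11. We prove 2·3^N ≥ 19N^4 + 23N for all N ≥ 11.
Base case (N = 11): 2·3^N = 354294 and 19N^4 + 23N = 278432, so 354294 ≥ 278432.
For the inductive step, assume it holds for an arbitrary j ≥ 11, so 2·3^j ≥ 19j^4 + 23j.
Then 2·3^(j + 1) = 3·(2·3^j) ≥ 3·(19j^4 + 23j).
Also, for j ≥ 11 we have 3·(19j^4 + 23j) ≥ 19(j+1)^4 + 23(j+1), since 3·(19j^4 + 23j) − (19(j+1)^4 + 23(j+1)) = 38j^4 - 76j^3 - 114j^2 - 30j - 42, which is nonnegative for all j ≥ 11.
Combining, 2·3^(j + 1) ≥ 19(j+1)^4 + 23(j+1).
Hence, by induction on N, the claim holds for every N ≥ 11.
Hence the smallest such n₀ is 11.

n₀ = 11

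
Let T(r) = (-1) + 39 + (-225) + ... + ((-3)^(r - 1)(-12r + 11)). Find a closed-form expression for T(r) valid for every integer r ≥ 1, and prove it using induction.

T(r) = (-3)^r(3r - 2) + 2

We claim T(r) = (-3)^r(3r - 2) + 2 for all r ≥ 1.
Base step (r = 1): T(1) = -1, and the closed form gives -1. They agree.
Suppose the result is true for r = k, so T(k) = (-3)^k(3k - 2) + 2.
Then T(k+1) = T(k) + ((-3)^k(-12k - 1)) = ((-3)^k(3k - 2) + 2) + ((-3)^k(-12k - 1)).
Simplifying, T(k+1) = (-3)^(k + 1) - (-3)^(k + 2)k + 2 = (-3)^(k+1)(3(k+1) - 2) + 2,
which is the closed form with r = k+1.
By the principle of mathematical induction, the result holds for all r ≥ 1.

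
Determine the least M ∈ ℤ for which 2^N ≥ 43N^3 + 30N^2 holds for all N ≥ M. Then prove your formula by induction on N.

At N = 17: 131072 < 219929, so the inequality fails and M ≥ 18. We prove 2^N ≥ 43N^3 + 30N^2 for all N ≥ 18.
For the base case N = 18: 2^N = 262144 and 43N^3 + 30N^2 = 260496, so 262144 ≥ 260496.
Inductive step: suppose the statement holds for some j ≥ 18, so 2^j ≥ 43j^3 + 30j^2.
Then 2^(j + 1) = 2·(2^j) ≥ 2·(43j^3 + 30j^2).
Also, for j ≥ 18 we have 2·(43j^3 + 30j^2) ≥ 43(j+1)^3 + 30(j+1)^2, since 2·(43j^3 + 30j^2) − (43(j+1)^3 + 30(j+1)^2) = 43j^3 - 99j^2 - 189j - 73, which is nonnegative for all j ≥ 18.
Combining, 2^(j + 1) ≥ 43(j+1)^3 + 30(j+1)^2.
This completes the induction.
Hence the smallest such M is 18.

M = 18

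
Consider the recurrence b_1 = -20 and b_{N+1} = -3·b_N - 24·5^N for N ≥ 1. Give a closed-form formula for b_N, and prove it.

Computing the first terms: b_1 = -20, b_2 = -60, b_3 = -420. This suggests b_N = -5(-3)^(N - 1) - 3·5^N.
When N = 1: the formula gives -20 = -20 = b_1.
Inductive step: suppose the statement holds for some p ≥ 1, so b_p = -5(-3)^(p - 1) - 3·5^p.
Then b_{p+1} = -3·b_p - 24·5^p = -3·(-5(-3)^(p - 1) - 3·5^p) - 24·5^p = -5(-3)^p - 3·5^(p + 1) = -5(-3)^((p+1) - 1) - 3·5^(p+1),
which is the claimed formula at N = p+1.
By the principle of mathematical induction, the result holds for all N ≥ 1.

b_N = -5(-3)^(N - 1) - 3·5^N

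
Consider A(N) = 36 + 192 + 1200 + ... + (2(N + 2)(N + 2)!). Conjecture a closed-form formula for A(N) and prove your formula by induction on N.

A(N) = 2(N + 3)! - 12

We claim A(N) = 2(N + 3)! - 12 for all N ≥ 1.
Base case (N = 1): A(1) = 36, and the closed form gives 36. They agree.
For the inductive step, assume it holds for an arbitrary p ≥ 1, so A(p) = 2(p + 3)! - 12.
Then A(p+1) = A(p) + (2(p + 3)(p + 3)!) = (2(p + 3)! - 12) + (2(p + 3)(p + 3)!).
Simplifying, A(p+1) = 2((p+1) + 3)! - 12,
which is the closed form with N = p+1.
By induction, the statement is established for all N ≥ 1.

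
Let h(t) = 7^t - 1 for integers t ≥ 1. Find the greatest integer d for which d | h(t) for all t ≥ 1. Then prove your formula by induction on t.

d = 6

Computing the first values: h(1) = 6 and h(2) = 48; gcd(6, 48) = 6, so d ≤ 6.
We prove 6 | 7^t - 1 for all t ≥ 1 by induction on t.
Base step (t = 1): h(1) = 6 = 6·(1), so 6 | h(1).
Inductive step: assume the claim holds for t = m, i.e. 6 | h(m). Then
7^{m+1} − 1^{m+1} = 7·7^m − 1·1^m = 7·(7^m − 1^m) + (6)·1^m. The first term is divisible by 6 by the inductive hypothesis, and the second term (6)·1^m is divisible by 6 since 6 | 6. Hence 6 | h(m+1).
By the principle of mathematical induction, the result holds for all t ≥ 1.
Therefore the largest such d is 6.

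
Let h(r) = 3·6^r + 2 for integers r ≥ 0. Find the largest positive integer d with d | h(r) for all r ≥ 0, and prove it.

d = 5

Computing the first values: h(0) = 5 and h(1) = 20; gcd(5, 20) = 5, so d ≤ 5.
We prove 5 | 3·6^r + 2 for all r ≥ 0 by induction on r.
When r = 0: h(0) = 5 = 5·(1), so 5 | h(0).
Suppose the result is true for r = i, i.e. 5 | h(i). Then
h(i+1) = 3·6^(i+1) + 2 = 6·(3·6^i + 2) - 10 = 6·h(i) - 10. The first term is divisible by 5 by the inductive hypothesis, and -10 is divisible by 5. Hence 5 | h(i+1).
Hence, by induction on r, the claim holds for every r ≥ 0.
Therefore the largest such d is 5.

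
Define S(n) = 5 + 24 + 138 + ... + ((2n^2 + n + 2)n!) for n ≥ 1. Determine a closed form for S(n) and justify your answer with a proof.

We claim S(n) = (2n + 1)(n + 1)! - 1 for all n ≥ 1.
Base step (n = 1): S(1) = 5, and the closed form gives 5. They agree.
Inductive step: suppose the statement holds for some j ≥ 1, so S(j) = (2j + 1)(j + 1)! - 1.
Then S(j+1) = S(j) + ((2j^2 + 5j + 5)(j + 1)!) = ((2j + 1)(j + 1)! - 1) + ((2j^2 + 5j + 5)(j + 1)!).
Simplifying, S(j+1) = (2(j+1) + 1)((j+1) + 1)! - 1,
which is the closed form with n = j+1.
By induction, the statement is established for all n ≥ 1.

S(n) = (2n + 1)(n + 1)! - 1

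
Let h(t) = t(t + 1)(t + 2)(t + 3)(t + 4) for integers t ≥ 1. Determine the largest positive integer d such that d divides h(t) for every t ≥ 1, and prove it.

d = 120

Computing the first values: h(1) = 120 and h(2) = 720; gcd(120, 720) = 120, so d ≤ 120.
We prove 120 | t(t + 1)(t + 2)(t + 3)(t + 4) for all t ≥ 1 by induction on t.
Base case (t = 1): h(1) = 120 = 120·(1), so 120 | h(1).
Suppose the result is true for t = m, i.e. 120 | h(m). Then
h(m+1) − h(m) = (m+1)·(m+2)·(m+3)·(m+4)·(m+5) − m·(m+1)·(m+2)·(m+3)·(m+4) = (m+1)·(m+2)·(m+3)·(m+4)·[(m+5) − m] = 5·(m+1)·(m+2)·(m+3)·(m+4). The product of 4 consecutive integers is divisible by (4)! = 24, so h(m+1) − h(m) is divisible by 5·24 = 120. By the inductive hypothesis 120 | h(m), hence 120 | h(m+1).
This completes the induction.
Therefore the largest such d is 120.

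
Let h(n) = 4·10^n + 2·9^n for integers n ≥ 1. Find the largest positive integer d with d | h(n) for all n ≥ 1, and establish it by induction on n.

Computing the first values: h(1) = 58 and h(2) = 562; gcd(58, 562) = 2, so d ≤ 2.
We prove 2 | 4·10^n + 2·9^n for all n ≥ 1 by induction on n.
Base case (n = 1): h(1) = 58 = 2·(29), so 2 | h(1).
Inductive step: suppose the statement holds for some r ≥ 1, i.e. 2 | h(r). Then
h(r+1) − 10·h(r) = (4·10^(r+1) + 2·9^(r+1)) − 10·(4·10^r + 2·9^r) = (2)·9^r·(9 − 10) = (-2)·9^r. Since 2 | h(r) by the inductive hypothesis, 2 | 10·h(r); and 2 | -2 since -2 = 2·-1. Therefore 2 | h(r+1).
Hence, by induction on n, the claim holds for every n ≥ 1.
Therefore the largest such d is 2.

d = 2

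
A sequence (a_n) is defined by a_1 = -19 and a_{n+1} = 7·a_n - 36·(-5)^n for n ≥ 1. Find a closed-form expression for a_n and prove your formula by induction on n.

a_n = 3(-5)^n - 4·7^(n - 1)

Computing the first terms: a_1 = -19, a_2 = 47, a_3 = -571. This suggests a_n = 3(-5)^n - 4·7^(n - 1).
Base case (n = 1): the formula gives -19 = -19 = a_1.
Inductive step: suppose the statement holds for some i ≥ 1, so a_i = 3(-5)^i - 4·7^(i - 1).
Then a_{i+1} = 7·a_i - 36·(-5)^i = 7·(3(-5)^i - 4·7^(i - 1)) - 36·(-5)^i = 3(-5)^(i + 1) - 4·7^i = 3(-5)^(i+1) - 4·7^((i+1) - 1),
which is the claimed formula at n = i+1.
By induction, the statement is established for all n ≥ 1.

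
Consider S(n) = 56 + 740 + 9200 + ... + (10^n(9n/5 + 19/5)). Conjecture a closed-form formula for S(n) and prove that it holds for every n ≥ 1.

S(n) = 2·10^n(n + 2) - 4

We claim S(n) = 2·10^n(n + 2) - 4 for all n ≥ 1.
For the base case n = 1: S(1) = 56, and the closed form gives 56. They agree.
Inductive step: suppose the statement holds for some m ≥ 1, so S(m) = 2·10^m(m + 2) - 4.
Then S(m+1) = S(m) + (10^m(18m + 56)) = (2·10^m(m + 2) - 4) + (10^m(18m + 56)).
Simplifying, S(m+1) = 20·10^m·m + 60·10^m - 4 = 2·10^(m+1)((m+1) + 2) - 4,
which is the closed form with n = m+1.
Hence, by induction on n, the claim holds for every n ≥ 1.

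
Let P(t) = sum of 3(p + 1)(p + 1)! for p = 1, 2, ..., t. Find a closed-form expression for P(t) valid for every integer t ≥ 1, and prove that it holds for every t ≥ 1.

P(t) = 3(t + 2)! - 6

We claim P(t) = 3(t + 2)! - 6 for all t ≥ 1.
For the base case t = 1: P(1) = 12, and the closed form gives 12. They agree.
Suppose the result is true for t = p, so P(p) = 3(p + 2)! - 6.
Then P(p+1) = P(p) + (3(p + 2)(p + 2)!) = (3(p + 2)! - 6) + (3(p + 2)(p + 2)!).
Simplifying, P(p+1) = 3((p+1) + 2)! - 6,
which is the closed form with t = p+1.
By induction, the statement is established for all t ≥ 1.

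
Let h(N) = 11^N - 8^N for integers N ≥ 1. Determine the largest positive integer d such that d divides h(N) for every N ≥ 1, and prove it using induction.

d = 3

Computing the first values: h(1) = 3 and h(2) = 57; gcd(3, 57) = 3, so d ≤ 3.
We prove 3 | 11^N - 8^N for all N ≥ 1 by induction on N.
When N = 1: h(1) = 3 = 3·(1), so 3 | h(1).
For the inductive step, assume it holds for an arbitrary p ≥ 1, i.e. 3 | h(p). Then
11^{p+1} − 8^{p+1} = 11·11^p − 8·8^p = 11·(11^p − 8^p) + (3)·8^p. The first term is divisible by 3 by the inductive hypothesis, and the second term (3)·8^p is divisible by 3 since 3 | 3. Hence 3 | h(p+1).
This completes the induction.
Therefore the largest such d is 3.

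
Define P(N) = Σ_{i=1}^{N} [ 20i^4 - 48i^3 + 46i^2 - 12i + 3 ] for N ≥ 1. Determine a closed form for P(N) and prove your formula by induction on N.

P(N) = N(4N^4 - 2N^3 - 2N^2 + 5N + 4)

We claim P(N) = N(4N^4 - 2N^3 - 2N^2 + 5N + 4) for all N ≥ 1.
When N = 1: P(1) = 9, and the closed form gives 9. They agree.
Inductive step: assume the claim holds for N = i, so P(i) = i(4i^4 - 2i^3 - 2i^2 + 5i + 4).
Then P(i+1) = P(i) + (20i^4 + 32i^3 + 22i^2 + 16i + 9) = (i(4i^4 - 2i^3 - 2i^2 + 5i + 4)) + (20i^4 + 32i^3 + 22i^2 + 16i + 9).
Simplifying, P(i+1) = (i + 1)(4i^4 + 14i^3 + 16i^2 + 11i + 9) = (i+1)(4(i+1)^4 - 2(i+1)^3 - 2(i+1)^2 + 5(i+1) + 4),
which is the closed form with N = i+1.
By the principle of mathematical induction, the result holds for all N ≥ 1.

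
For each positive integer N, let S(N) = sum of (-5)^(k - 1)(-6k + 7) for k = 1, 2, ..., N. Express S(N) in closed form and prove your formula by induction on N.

We claim S(N) = (-5)^N(N - 1) + 1 for all N ≥ 1.
For the base case N = 1: S(1) = 1, and the closed form gives 1. They agree.
Suppose the result is true for N = k, so S(k) = (-5)^k(k - 1) + 1.
Then S(k+1) = S(k) + ((-5)^k(-6k + 1)) = ((-5)^k(k - 1) + 1) + ((-5)^k(-6k + 1)).
Simplifying, S(k+1) = (-5)^(k + 1)k + 1 = (-5)^(k+1)((k+1) - 1) + 1,
which is the closed form with N = k+1.
This completes the induction.

S(N) = (-5)^N(N - 1) + 1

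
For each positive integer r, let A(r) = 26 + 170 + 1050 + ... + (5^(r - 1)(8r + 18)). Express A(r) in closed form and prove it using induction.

We claim A(r) = 2·5^r(r + 2) - 4 for all r ≥ 1.
Base case (r = 1): A(1) = 26, and the closed form gives 26. They agree.
Inductive step: suppose the statement holds for some m ≥ 1, so A(m) = 2·5^m(m + 2) - 4.
Then A(m+1) = A(m) + (5^m(8m + 26)) = (2·5^m(m + 2) - 4) + (5^m(8m + 26)).
Simplifying, A(m+1) = 10·5^m·m + 30·5^m - 4 = 2·5^(m+1)((m+1) + 2) - 4,
which is the closed form with r = m+1.
This completes the induction.

A(r) = 2·5^r(r + 2) - 4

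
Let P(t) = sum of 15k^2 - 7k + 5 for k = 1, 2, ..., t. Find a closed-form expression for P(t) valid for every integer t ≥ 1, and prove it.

We claim P(t) = t(5t^2 + 4t + 4) for all t ≥ 1.
When t = 1: P(1) = 13, and the closed form gives 13. They agree.
Suppose the result is true for t = k, so P(k) = k(5k^2 + 4k + 4).
Then P(k+1) = P(k) + (15k^2 + 23k + 13) = (k(5k^2 + 4k + 4)) + (15k^2 + 23k + 13).
Simplifying, P(k+1) = (k + 1)(5k^2 + 14k + 13) = (k+1)(5(k+1)^2 + 4(k+1) + 4),
which is the closed form with t = k+1.
By induction, the statement is established for all t ≥ 1.

P(t) = t(5t^2 + 4t + 4)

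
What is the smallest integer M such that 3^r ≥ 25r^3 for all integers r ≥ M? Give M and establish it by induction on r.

At r = 8: 6561 < 12800, so the inequality fails and M ≥ 9. We prove 3^r ≥ 25r^3 for all r ≥ 9.
When r = 9: 3^r = 19683 and 25r^3 = 18225, so 19683 ≥ 18225.
For the inductive step, assume it holds for an arbitrary m ≥ 9, so 3^m ≥ 25m^3.
Then 3^(m + 1) = 3·(3^m) ≥ 3·(25m^3).
Also, for m ≥ 9 we have 3·(25m^3) ≥ 25(m+1)^3, since 3 ≥ (1 + 1/m)^3 for all m ≥ 9.
Combining, 3^(m + 1) ≥ 25(m+1)^3.
By induction, the statement is established for all r ≥ 9.
Hence the smallest such M is 9.

M = 9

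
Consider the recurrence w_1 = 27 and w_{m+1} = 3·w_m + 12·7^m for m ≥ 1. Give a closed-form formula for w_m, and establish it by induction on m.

Computing the first terms: w_1 = 27, w_2 = 165, w_3 = 1083. This suggests w_m = 2·3^m + 3·7^m.
When m = 1: the formula gives 27 = 27 = w_1.
For the inductive step, assume it holds for an arbitrary j ≥ 1, so w_j = 2·3^j + 3·7^j.
Then w_{j+1} = 3·w_j + 12·7^j = 3·(2·3^j + 3·7^j) + 12·7^j = 2·3^(j + 1) + 3·7^(j + 1),
which is the claimed formula at m = j+1.
By the principle of mathematical induction, the result holds for all m ≥ 1.

w_m = 2·3^m + 3·7^m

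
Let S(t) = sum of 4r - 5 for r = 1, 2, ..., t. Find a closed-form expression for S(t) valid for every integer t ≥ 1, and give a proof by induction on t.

S(t) = t(2t - 3)

We claim S(t) = t(2t - 3) for all t ≥ 1.
Base step (t = 1): S(1) = -1, and the closed form gives -1. They agree.
Inductive step: suppose the statement holds for some r ≥ 1, so S(r) = r(2r - 3).
Then S(r+1) = S(r) + (4r - 1) = (r(2r - 3)) + (4r - 1).
Simplifying, S(r+1) = (r + 1)(2r - 1) = (r+1)(2(r+1) - 3),
which is the closed form with t = r+1.
By the principle of mathematical induction, the result holds for all t ≥ 1.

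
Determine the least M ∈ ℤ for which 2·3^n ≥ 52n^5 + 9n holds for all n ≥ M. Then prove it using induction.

At n = 15: 28697814 < 39487635, so the inequality fails and M ≥ 16. We prove 2·3^n ≥ 52n^5 + 9n for all n ≥ 16.
Base case (n = 16): 2·3^n = 86093442 and 52n^5 + 9n = 54526096, so 86093442 ≥ 54526096.
For the inductive step, assume it holds for an arbitrary k ≥ 16, so 2·3^k ≥ 52k^5 + 9k.
Then 2·3^(k + 1) = 3·(2·3^k) ≥ 3·(52k^5 + 9k).
Also, for k ≥ 16 we have 3·(52k^5 + 9k) ≥ 52(k+1)^5 + 9(k+1), since 3·(52k^5 + 9k) − (52(k+1)^5 + 9(k+1)) = 104k^5 - 260k^4 - 520k^3 - 520k^2 - 242k - 61, which is nonnegative for all k ≥ 16.
Combining, 2·3^(k + 1) ≥ 52(k+1)^5 + 9(k+1).
By induction, the statement is established for all n ≥ 16.
Hence the smallest such M is 16.

M = 16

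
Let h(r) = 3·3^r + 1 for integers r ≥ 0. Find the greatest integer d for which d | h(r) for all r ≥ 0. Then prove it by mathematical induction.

d = 2

Computing the first values: h(0) = 4 and h(1) = 10; gcd(4, 10) = 2, so d ≤ 2.
We prove 2 | 3·3^r + 1 for all r ≥ 0 by induction on r.
Base step (r = 0): h(0) = 4 = 2·(2), so 2 | h(0).
Suppose the result is true for r = p, i.e. 2 | h(p). Then
h(p+1) = 3·3^(p+1) + 1 = 3·(3·3^p + 1) - 2 = 3·h(p) - 2. The first term is divisible by 2 by the inductive hypothesis, and -2 is divisible by 2. Hence 2 | h(p+1).
This completes the induction.
Therefore the largest such d is 2.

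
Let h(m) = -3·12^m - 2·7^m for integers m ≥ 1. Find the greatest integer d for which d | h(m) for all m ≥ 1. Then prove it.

d = 10

Computing the first values: h(1) = -50 and h(2) = -530; gcd(-50, -530) = 10, so d ≤ 10.
We prove 10 | -3·12^m - 2·7^m for all m ≥ 1 by induction on m.
For the base case m = 1: h(1) = -50 = 10·(-5), so 10 | h(1).
Inductive step: suppose the statement holds for some j ≥ 1, i.e. 10 | h(j). Then
h(j+1) − 12·h(j) = (-3·12^(j+1) - 2·7^(j+1)) − 12·(-3·12^j - 2·7^j) = (-2)·7^j·(7 − 12) = (10)·7^j. Since 10 | h(j) by the inductive hypothesis, 10 | 12·h(j); and 10 | 10 since 10 = 10·1. Therefore 10 | h(j+1).
By the principle of mathematical induction, the result holds for all m ≥ 1.
Therefore the largest such d is 10.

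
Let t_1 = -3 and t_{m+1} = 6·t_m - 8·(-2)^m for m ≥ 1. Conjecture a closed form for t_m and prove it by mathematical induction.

Computing the first terms: t_1 = -3, t_2 = -2, t_3 = -44. This suggests t_m = (-2)^m - 6^(m - 1).
When m = 1: the formula gives -3 = -3 = t_1.
For the inductive step, assume it holds for an arbitrary k ≥ 1, so t_k = (-2)^k - 6^(k - 1).
Then t_{k+1} = 6·t_k - 8·(-2)^k = 6·((-2)^k - 6^(k - 1)) - 8·(-2)^k = (-2)^(k + 1) - 6^k = (-2)^(k+1) - 6^((k+1) - 1),
which is the claimed formula at m = k+1.
Hence, by induction on m, the claim holds for every m ≥ 1.

t_m = (-2)^m - 6^(m - 1)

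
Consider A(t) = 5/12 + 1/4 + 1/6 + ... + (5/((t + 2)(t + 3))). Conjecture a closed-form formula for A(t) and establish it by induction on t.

We claim A(t) = 5t/(3(t + 3)) for all t ≥ 1.
Base case (t = 1): A(1) = 5/12, and the closed form gives 5/12. They agree.
For the inductive step, assume it holds for an arbitrary m ≥ 1, so A(m) = 5m/(3(m + 3)).
Then A(m+1) = A(m) + (5/((m + 3)(m + 4))) = (5m/(3(m + 3))) + (5/((m + 3)(m + 4))).
Simplifying, A(m+1) = 5(m + 1)/(3(m + 4)) = 5(m+1)/(3((m+1) + 3)),
which is the closed form with t = m+1.
This completes the induction.

A(t) = 5t/(3(t + 3))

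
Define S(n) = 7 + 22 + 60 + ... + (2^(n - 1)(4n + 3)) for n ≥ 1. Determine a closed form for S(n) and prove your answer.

S(n) = 2^n(4n - 1) + 1

We claim S(n) = 2^n(4n - 1) + 1 for all n ≥ 1.
Base case (n = 1): S(1) = 7, and the closed form gives 7. They agree.
Inductive step: assume the claim holds for n = p, so S(p) = 2^p(4p - 1) + 1.
Then S(p+1) = S(p) + (2^p(4p + 7)) = (2^p(4p - 1) + 1) + (2^p(4p + 7)).
Simplifying, S(p+1) = 8·2^p·p + 6·2^p + 1 = 2^(p+1)(4(p+1) - 1) + 1,
which is the closed form with n = p+1.
By induction, the statement is established for all n ≥ 1.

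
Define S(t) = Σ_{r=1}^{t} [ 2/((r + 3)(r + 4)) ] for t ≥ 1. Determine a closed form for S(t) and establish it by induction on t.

We claim S(t) = t/(2(t + 4)) for all t ≥ 1.
Base step (t = 1): S(1) = 1/10, and the closed form gives 1/10. They agree.
Suppose the result is true for t = r, so S(r) = r/(2(r + 4)).
Then S(r+1) = S(r) + (2/((r + 4)(r + 5))) = (r/(2(r + 4))) + (2/((r + 4)(r + 5))).
Simplifying, S(r+1) = (r + 1)/(2(r + 5)) = (r+1)/(2((r+1) + 4)),
which is the closed form with t = r+1.
By the principle of mathematical induction, the result holds for all t ≥ 1.

S(t) = t/(2(t + 4))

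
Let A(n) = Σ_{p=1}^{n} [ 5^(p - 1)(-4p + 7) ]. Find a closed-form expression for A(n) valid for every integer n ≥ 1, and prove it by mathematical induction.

A(n) = 5^n(-n + 2) - 2

We claim A(n) = 5^n(-n + 2) - 2 for all n ≥ 1.
Base step (n = 1): A(1) = 3, and the closed form gives 3. They agree.
For the inductive step, assume it holds for an arbitrary p ≥ 1, so A(p) = 5^p(-p + 2) - 2.
Then A(p+1) = A(p) + (5^p(-4p + 3)) = (5^p(-p + 2) - 2) + (5^p(-4p + 3)).
Simplifying, A(p+1) = -5^(p + 1)p + 5^(p + 1) - 2 = 5^(p+1)(-(p+1) + 2) - 2,
which is the closed form with n = p+1.
By the principle of mathematical induction, the result holds for all n ≥ 1.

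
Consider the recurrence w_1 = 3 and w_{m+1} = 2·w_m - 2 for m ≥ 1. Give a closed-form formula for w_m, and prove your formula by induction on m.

Computing the first terms: w_1 = 3, w_2 = 4, w_3 = 6. This suggests w_m = 2^(m - 1) + 2.
Base case (m = 1): the formula gives 3 = 3 = w_1.
For the inductive step, assume it holds for an arbitrary j ≥ 1, so w_j = 2^(j - 1) + 2.
Then w_{j+1} = 2·w_j - 2 = 2·(2^(j - 1) + 2) - 2 = 2^j + 2 = 2^((j+1) - 1) + 2,
which is the claimed formula at m = j+1.
By the principle of mathematical induction, the result holds for all m ≥ 1.

w_m = 2^(m - 1) + 2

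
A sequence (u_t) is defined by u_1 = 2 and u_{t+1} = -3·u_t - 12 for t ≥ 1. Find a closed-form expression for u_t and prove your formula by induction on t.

Computing the first terms: u_1 = 2, u_2 = -18, u_3 = 42. This suggests u_t = 5(-3)^(t - 1) - 3.
When t = 1: the formula gives 2 = 2 = u_1.
Inductive step: assume the claim holds for t = r, so u_r = 5(-3)^(r - 1) - 3.
Then u_{r+1} = -3·u_r - 12 = -3·(5(-3)^(r - 1) - 3) - 12 = 5(-3)^r - 3 = 5(-3)^((r+1) - 1) - 3,
which is the claimed formula at t = r+1.
By induction, the statement is established for all t ≥ 1.

u_t = 5(-3)^(t - 1) - 3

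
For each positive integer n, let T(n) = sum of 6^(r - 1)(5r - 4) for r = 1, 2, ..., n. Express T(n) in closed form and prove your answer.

T(n) = 6^n(n - 1) + 1

We claim T(n) = 6^n(n - 1) + 1 for all n ≥ 1.
Base step (n = 1): T(1) = 1, and the closed form gives 1. They agree.
Inductive step: assume the claim holds for n = r, so T(r) = 6^r(r - 1) + 1.
Then T(r+1) = T(r) + (6^r(5r + 1)) = (6^r(r - 1) + 1) + (6^r(5r + 1)).
Simplifying, T(r+1) = 6^(r + 1)r + 1 = 6^(r+1)((r+1) - 1) + 1,
which is the closed form with n = r+1.
Hence, by induction on n, the claim holds for every n ≥ 1.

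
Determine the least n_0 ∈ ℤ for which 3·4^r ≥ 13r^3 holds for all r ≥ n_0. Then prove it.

At r = 4: 768 < 832, so the inequality fails and n_0 ≥ 5. We prove 3·4^r ≥ 13r^3 for all r ≥ 5.
For the base case r = 5: 3·4^r = 3072 and 13r^3 = 1625, so 3072 ≥ 1625.
Inductive step: suppose the statement holds for some m ≥ 5, so 3·4^m ≥ 13m^3.
Then 3·4^(m + 1) = 4·(3·4^m) ≥ 4·(13m^3).
Also, for m ≥ 5 we have 4·(13m^3) ≥ 13(m+1)^3, since 4 ≥ (1 + 1/m)^3 for all m ≥ 5.
Combining, 3·4^(m + 1) ≥ 13(m+1)^3.
By the principle of mathematical induction, the result holds for all r ≥ 5.
Hence the smallest such n_0 is 5.

n_0 = 5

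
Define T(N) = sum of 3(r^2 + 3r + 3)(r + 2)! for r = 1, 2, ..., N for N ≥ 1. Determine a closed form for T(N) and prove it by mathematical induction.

We claim T(N) = (3N + 3)(N + 3)! - 18 for all N ≥ 1.
Base case (N = 1): T(1) = 126, and the closed form gives 126. They agree.
Inductive step: assume the claim holds for N = r, so T(r) = (3r + 3)(r + 3)! - 18.
Then T(r+1) = T(r) + (3(r^2 + 5r + 7)(r + 3)!) = ((3r + 3)(r + 3)! - 18) + (3(r^2 + 5r + 7)(r + 3)!).
Simplifying, T(r+1) = (3(r+1) + 3)((r+1) + 3)! - 18,
which is the closed form with N = r+1.
By the principle of mathematical induction, the result holds for all N ≥ 1.

T(N) = (3N + 3)(N + 3)! - 18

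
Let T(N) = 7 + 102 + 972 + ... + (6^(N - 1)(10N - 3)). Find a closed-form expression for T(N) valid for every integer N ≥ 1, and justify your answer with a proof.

T(N) = 6^N(2N - 1) + 1

We claim T(N) = 6^N(2N - 1) + 1 for all N ≥ 1.
Base case (N = 1): T(1) = 7, and the closed form gives 7. They agree.
Suppose the result is true for N = k, so T(k) = 6^k(2k - 1) + 1.
Then T(k+1) = T(k) + (6^k(10k + 7)) = (6^k(2k - 1) + 1) + (6^k(10k + 7)).
Simplifying, T(k+1) = 12·6^k·k + 6·6^k + 1 = 6^(k+1)(2(k+1) - 1) + 1,
which is the closed form with N = k+1.
By the principle of mathematical induction, the result holds for all N ≥ 1.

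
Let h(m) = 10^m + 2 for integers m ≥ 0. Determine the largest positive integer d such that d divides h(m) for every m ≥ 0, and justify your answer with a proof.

Computing the first values: h(0) = 3 and h(1) = 12; gcd(3, 12) = 3, so d ≤ 3.
We prove 3 | 10^m + 2 for all m ≥ 0 by induction on m.
For the base case m = 0: h(0) = 3 = 3·(1), so 3 | h(0).
For the inductive step, assume it holds for an arbitrary i ≥ 0, i.e. 3 | h(i). Then
h(i+1) = 10^(i+1) + 2 = 10·(10^i + 2) - 18 = 10·h(i) - 18. The first term is divisible by 3 by the inductive hypothesis, and -18 is divisible by 3. Hence 3 | h(i+1).
This completes the induction.
Therefore the largest such d is 3.

d = 3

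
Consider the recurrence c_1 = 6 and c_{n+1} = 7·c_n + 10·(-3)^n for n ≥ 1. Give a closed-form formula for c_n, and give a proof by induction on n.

c_n = -(-3)^n + 3·7^(n - 1)

Computing the first terms: c_1 = 6, c_2 = 12, c_3 = 174. This suggests c_n = -(-3)^n + 3·7^(n - 1).
Base case (n = 1): the formula gives 6 = 6 = c_1.
Suppose the result is true for n = i, so c_i = -(-3)^i + 3·7^(i - 1).
Then c_{i+1} = 7·c_i + 10·(-3)^i = 7·(-(-3)^i + 3·7^(i - 1)) + 10·(-3)^i = -(-3)^(i + 1) + 3·7^i = -(-3)^(i+1) + 3·7^((i+1) - 1),
which is the claimed formula at n = i+1.
Hence, by induction on n, the claim holds for every n ≥ 1.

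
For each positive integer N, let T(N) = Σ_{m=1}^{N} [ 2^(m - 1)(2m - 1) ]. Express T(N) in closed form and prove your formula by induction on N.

We claim T(N) = 2^N(2N - 3) + 3 for all N ≥ 1.
When N = 1: T(1) = 1, and the closed form gives 1. They agree.
For the inductive step, assume it holds for an arbitrary m ≥ 1, so T(m) = 2^m(2m - 3) + 3.
Then T(m+1) = T(m) + (2^m(2m + 1)) = (2^m(2m - 3) + 3) + (2^m(2m + 1)).
Simplifying, T(m+1) = -2^(m + 1) + 2^(m + 2)m + 3 = 2^(m+1)(2(m+1) - 3) + 3,
which is the closed form with N = m+1.
Hence, by induction on N, the claim holds for every N ≥ 1.

T(N) = 2^N(2N - 3) + 3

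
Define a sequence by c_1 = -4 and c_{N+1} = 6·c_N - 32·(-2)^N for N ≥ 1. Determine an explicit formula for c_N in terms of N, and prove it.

Computing the first terms: c_1 = -4, c_2 = 40, c_3 = 112. This suggests c_N = (-2)^(N + 2) + 4·6^(N - 1).
Base step (N = 1): the formula gives -4 = -4 = c_1.
Suppose the result is true for N = m, so c_m = (-2)^(m + 2) + 4·6^(m - 1).
Then c_{m+1} = 6·c_m - 32·(-2)^m = 6·((-2)^(m + 2) + 4·6^(m - 1)) - 32·(-2)^m = (-2)^(m + 3) + 4·6^m = (-2)^((m+1) + 2) + 4·6^((m+1) - 1),
which is the claimed formula at N = m+1.
Hence, by induction on N, the claim holds for every N ≥ 1.

c_N = (-2)^(N + 2) + 4·6^(N - 1)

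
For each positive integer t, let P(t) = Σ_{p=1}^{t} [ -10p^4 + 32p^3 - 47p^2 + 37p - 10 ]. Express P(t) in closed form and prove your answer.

We claim P(t) = -t(2t^4 - 3t^3 + 3t^2 - 3t - 1) for all t ≥ 1.
Base step (t = 1): P(1) = 2, and the closed form gives 2. They agree.
Inductive step: suppose the statement holds for some p ≥ 1, so P(p) = p(-2p^4 + 3p^3 - 3p^2 + 3p + 1).
Then P(p+1) = P(p) + (-10p^4 - 8p^3 - 11p^2 - p + 2) = (p(-2p^4 + 3p^3 - 3p^2 + 3p + 1)) + (-10p^4 - 8p^3 - 11p^2 - p + 2).
Simplifying, P(p+1) = -(p + 1)(2p^4 + 5p^3 + 6p^2 + 2p - 2) = -(p+1)(2(p+1)^4 - 3(p+1)^3 + 3(p+1)^2 - 3(p+1) - 1),
which is the closed form with t = p+1.
By induction, the statement is established for all t ≥ 1.

P(t) = -t(2t^4 - 3t^3 + 3t^2 - 3t - 1)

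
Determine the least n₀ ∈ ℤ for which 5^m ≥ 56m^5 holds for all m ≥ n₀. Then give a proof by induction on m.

n₀ = 10

At m = 9: 1953125 < 3306744, so the inequality fails and n₀ ≥ 10. We prove 5^m ≥ 56m^5 for all m ≥ 10.
When m = 10: 5^m = 9765625 and 56m^5 = 5600000, so 9765625 ≥ 5600000.
Inductive step: suppose the statement holds for some j ≥ 10, so 5^j ≥ 56j^5.
Then 5^(j + 1) = 5·(5^j) ≥ 5·(56j^5).
Also, for j ≥ 10 we have 5·(56j^5) ≥ 56(j+1)^5, since 5 ≥ (1 + 1/j)^5 for all j ≥ 10.
Combining, 5^(j + 1) ≥ 56(j+1)^5.
Hence, by induction on m, the claim holds for every m ≥ 10.
Hence the smallest such n₀ is 10.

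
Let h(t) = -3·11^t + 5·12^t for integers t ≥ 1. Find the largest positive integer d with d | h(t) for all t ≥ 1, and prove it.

Computing the first values: h(1) = 27 and h(2) = 357; gcd(27, 357) = 3, so d ≤ 3.
We prove 3 | -3·11^t + 5·12^t for all t ≥ 1 by induction on t.
Base case (t = 1): h(1) = 27 = 3·(9), so 3 | h(1).
Inductive step: suppose the statement holds for some p ≥ 1, i.e. 3 | h(p). Then
h(p+1) − 12·h(p) = (-3·11^(p+1) + 5·12^(p+1)) − 12·(-3·11^p + 5·12^p) = (-3)·11^p·(11 − 12) = (3)·11^p. Since 3 | h(p) by the inductive hypothesis, 3 | 12·h(p); and 3 | 3 since 3 = 3·1. Therefore 3 | h(p+1).
This completes the induction.
Therefore the largest such d is 3.

d = 3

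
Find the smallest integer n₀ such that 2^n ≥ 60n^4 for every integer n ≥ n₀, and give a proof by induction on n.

n₀ = 25

At n = 24: 16777216 < 19906560, so the inequality fails and n₀ ≥ 25. We prove 2^n ≥ 60n^4 for all n ≥ 25.
For the base case n = 25: 2^n = 33554432 and 60n^4 = 23437500, so 33554432 ≥ 23437500.
Inductive step: suppose the statement holds for some k ≥ 25, so 2^k ≥ 60k^4.
Then 2^(k + 1) = 2·(2^k) ≥ 2·(60k^4).
Also, for k ≥ 25 we have 2·(60k^4) ≥ 60(k+1)^4, since 2 ≥ (1 + 1/k)^4 for all k ≥ 25.
Combining, 2^(k + 1) ≥ 60(k+1)^4.
This completes the induction.
Hence the smallest such n₀ is 25.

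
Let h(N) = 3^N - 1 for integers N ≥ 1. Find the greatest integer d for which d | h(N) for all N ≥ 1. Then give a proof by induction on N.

d = 2

Computing the first values: h(1) = 2 and h(2) = 8; gcd(2, 8) = 2, so d ≤ 2.
We prove 2 | 3^N - 1 for all N ≥ 1 by induction on N.
Base case (N = 1): h(1) = 2 = 2·(1), so 2 | h(1).
For the inductive step, assume it holds for an arbitrary j ≥ 1, i.e. 2 | h(j). Then
3^{j+1} − 1^{j+1} = 3·3^j − 1·1^j = 3·(3^j − 1^j) + (2)·1^j. The first term is divisible by 2 by the inductive hypothesis, and the second term (2)·1^j is divisible by 2 since 2 | 2. Hence 2 | h(j+1).
This completes the induction.
Therefore the largest such d is 2.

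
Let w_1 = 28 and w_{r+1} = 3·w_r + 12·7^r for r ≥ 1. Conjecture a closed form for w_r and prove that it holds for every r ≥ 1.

Computing the first terms: w_1 = 28, w_2 = 168, w_3 = 1092. This suggests w_r = 7·3^(r - 1) + 3·7^r.
When r = 1: the formula gives 28 = 28 = w_1.
For the inductive step, assume it holds for an arbitrary p ≥ 1, so w_p = 7·3^(p - 1) + 3·7^p.
Then w_{p+1} = 3·w_p + 12·7^p = 3·(7·3^(p - 1) + 3·7^p) + 12·7^p = 7·3^p + 3·7^(p + 1) = 7·3^((p+1) - 1) + 3·7^(p+1),
which is the claimed formula at r = p+1.
By the principle of mathematical induction, the result holds for all r ≥ 1.

w_r = 7·3^(r - 1) + 3·7^r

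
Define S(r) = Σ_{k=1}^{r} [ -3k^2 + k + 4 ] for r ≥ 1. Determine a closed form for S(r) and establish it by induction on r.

S(r) = -r(r^2 + r - 4)

We claim S(r) = -r(r^2 + r - 4) for all r ≥ 1.
For the base case r = 1: S(1) = 2, and the closed form gives 2. They agree.
For the inductive step, assume it holds for an arbitrary k ≥ 1, so S(k) = k(-k^2 - k + 4).
Then S(k+1) = S(k) + (k - 3(k + 1)^2 + 5) = (k(-k^2 - k + 4)) + (k - 3(k + 1)^2 + 5).
Simplifying, S(k+1) = -(k + 1)(k^2 + 3k - 2) = -(k+1)((k+1)^2 + (k+1) - 4),
which is the closed form with r = k+1.
By induction, the statement is established for all r ≥ 1.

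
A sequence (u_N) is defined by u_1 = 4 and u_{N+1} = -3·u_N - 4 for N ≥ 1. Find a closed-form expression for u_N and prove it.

u_N = 5(-3)^(N - 1) - 1

Computing the first terms: u_1 = 4, u_2 = -16, u_3 = 44. This suggests u_N = 5(-3)^(N - 1) - 1.
When N = 1: the formula gives 4 = 4 = u_1.
Inductive step: assume the claim holds for N = j, so u_j = 5(-3)^(j - 1) - 1.
Then u_{j+1} = -3·u_j - 4 = -3·(5(-3)^(j - 1) - 1) - 4 = 5(-3)^j - 1 = 5(-3)^((j+1) - 1) - 1,
which is the claimed formula at N = j+1.
By induction, the statement is established for all N ≥ 1.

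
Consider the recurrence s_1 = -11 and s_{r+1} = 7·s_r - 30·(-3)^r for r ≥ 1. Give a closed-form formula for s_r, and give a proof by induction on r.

s_r = -(-3)^(r + 1) - 2·7^(r - 1)

Computing the first terms: s_1 = -11, s_2 = 13, s_3 = -179. This suggests s_r = -(-3)^(r + 1) - 2·7^(r - 1).
Base case (r = 1): the formula gives -11 = -11 = s_1.
Inductive step: assume the claim holds for r = p, so s_p = -(-3)^(p + 1) - 2·7^(p - 1).
Then s_{p+1} = 7·s_p - 30·(-3)^p = 7·(-(-3)^(p + 1) - 2·7^(p - 1)) - 30·(-3)^p = -(-3)^(p + 2) - 2·7^p = -(-3)^((p+1) + 1) - 2·7^((p+1) - 1),
which is the claimed formula at r = p+1.
Hence, by induction on r, the claim holds for every r ≥ 1.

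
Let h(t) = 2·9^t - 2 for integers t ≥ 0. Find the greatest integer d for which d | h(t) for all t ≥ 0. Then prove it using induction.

d = 16

Computing the first values: h(0) = 0 and h(1) = 16; gcd(0, 16) = 16, so d ≤ 16.
We prove 16 | 2·9^t - 2 for all t ≥ 0 by induction on t.
Base case (t = 0): h(0) = 0 = 16·(0), so 16 | h(0).
For the inductive step, assume it holds for an arbitrary p ≥ 0, i.e. 16 | h(p). Then
h(p+1) = 2·9^(p+1) - 2 = 9·(2·9^p - 2) + 16 = 9·h(p) + 16. The first term is divisible by 16 by the inductive hypothesis, and 16 is divisible by 16. Hence 16 | h(p+1).
This completes the induction.
Therefore the largest such d is 16.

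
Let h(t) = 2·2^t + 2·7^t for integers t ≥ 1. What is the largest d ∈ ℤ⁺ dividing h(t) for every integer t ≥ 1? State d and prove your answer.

d = 2

Computing the first values: h(1) = 18 and h(2) = 106; gcd(18, 106) = 2, so d ≤ 2.
We prove 2 | 2·2^t + 2·7^t for all t ≥ 1 by induction on t.
Base case (t = 1): h(1) = 18 = 2·(9), so 2 | h(1).
For the inductive step, assume it holds for an arbitrary p ≥ 1, i.e. 2 | h(p). Then
h(p+1) − 7·h(p) = (2·2^(p+1) + 2·7^(p+1)) − 7·(2·2^p + 2·7^p) = (2)·2^p·(2 − 7) = (-10)·2^p. Since 2 | h(p) by the inductive hypothesis, 2 | 7·h(p); and 2 | -10 since -10 = 2·-5. Therefore 2 | h(p+1).
By the principle of mathematical induction, the result holds for all t ≥ 1.
Therefore the largest such d is 2.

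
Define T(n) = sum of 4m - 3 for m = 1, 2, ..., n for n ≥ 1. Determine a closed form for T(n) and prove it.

T(n) = n(2n - 1)

We claim T(n) = n(2n - 1) for all n ≥ 1.
Base case (n = 1): T(1) = 1, and the closed form gives 1. They agree.
Inductive step: assume the claim holds for n = m, so T(m) = m(2m - 1).
Then T(m+1) = T(m) + (4m + 1) = (m(2m - 1)) + (4m + 1).
Simplifying, T(m+1) = (m + 1)(2m + 1) = (m+1)(2(m+1) - 1),
which is the closed form with n = m+1.
Hence, by induction on n, the claim holds for every n ≥ 1.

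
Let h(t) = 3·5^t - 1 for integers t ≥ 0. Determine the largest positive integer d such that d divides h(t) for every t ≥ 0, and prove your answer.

d = 2

Computing the first values: h(0) = 2 and h(1) = 14; gcd(2, 14) = 2, so d ≤ 2.
We prove 2 | 3·5^t - 1 for all t ≥ 0 by induction on t.
Base case (t = 0): h(0) = 2 = 2·(1), so 2 | h(0).
Inductive step: suppose the statement holds for some i ≥ 0, i.e. 2 | h(i). Then
h(i+1) = 3·5^(i+1) - 1 = 5·(3·5^i - 1) + 4 = 5·h(i) + 4. The first term is divisible by 2 by the inductive hypothesis, and 4 is divisible by 2. Hence 2 | h(i+1).
Hence, by induction on t, the claim holds for every t ≥ 0.
Therefore the largest such d is 2.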